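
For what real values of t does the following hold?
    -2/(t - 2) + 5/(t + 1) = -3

t = -2.4495 or t = 2.4495

Multiply both sides by (t - 2)(t + 1):
-2(t + 1) + 5(t - 2) = -3(t - 2)(t + 1).
Expand and collect terms: -3t² + 18 = 0.
By the quadratic formula, t = (0 ± √216) / -6, so t ≈ -2.4495 or t ≈ 2.4495.
Neither value makes a denominator zero (t ≠ 2, t ≠ -1), so both are valid.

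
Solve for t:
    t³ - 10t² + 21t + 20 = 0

t = -0.7016 or t = 5 or t = 5.7016

Possible rational roots are divisors of 20. Testing t = 5 gives 0, so (t - 5) is a factor.
Divide: t³ - 10t² + 21t + 20 = (t - 5)(t² - 5t - 4).
Apply the quadratic formula to t² - 5t - 4 = 0: t = (5 ± √41)/2, i.e. t ≈ 5.7016 or t ≈ -0.7016.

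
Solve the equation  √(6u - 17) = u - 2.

Square both sides: 6u - 17 = (u - 2)².
Expand and rearrange: u² - 10u + 21 = 0.
Solving gives u = 7 or u = 3.
Check each candidate in the original equation:
  u = 7: √(25) = 5, while u - 2 = 5 — valid.
  u = 3: √(1) = 1, while u - 2 = 1 — valid.

u = 3 or u = 7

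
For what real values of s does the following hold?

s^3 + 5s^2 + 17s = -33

s = -3

Rearrange: s^3 + 5s^2 + 17s + 33 = 0.
Possible rational roots are divisors of 33. Testing s = -3 gives 0, so (s + 3) is a factor.
Divide: s^3 + 5s^2 + 17s + 33 = (s + 3)(s^2 + 2s + 11).
The quadratic s^2 + 2s + 11 has discriminant -40 < 0, so no further real roots.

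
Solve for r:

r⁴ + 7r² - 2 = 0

Let u = r². The equation becomes u² + 7u - 2 = 0.
By the quadratic formula, u = -7/2 + √(57)/2 or u = -√(57)/2 - 7/2.
r² = -7/2 + √(57)/2 gives r = ±√(-7/2 + √(57)/2) ≈ ±0.5243.
r² = -√(57)/2 - 7/2 < 0 has no real solution.

r = -0.5243 or r = 0.5243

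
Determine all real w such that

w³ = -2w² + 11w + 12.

w = -4 or w = -1 or w = 3

Rearrange: w³ + 2w² - 11w - 12 = 0.
Possible rational roots are divisors of -12. Testing w = -1 gives 0, so (w + 1) is a factor.
Divide: w³ + 2w² - 11w - 12 = (w + 1)(w² + w - 12).
Factor the quadratic: w = 3 or w = -4.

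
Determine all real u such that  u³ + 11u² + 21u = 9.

Rearrange: u³ + 11u² + 21u - 9 = 0.
Possible rational roots are divisors of -9. Testing u = -3 gives 0, so (u + 3) is a factor.
Divide: u³ + 11u² + 21u - 9 = (u + 3)(u² + 8u - 3).
Apply the quadratic formula to u² + 8u - 3 = 0: u = (-8 ± √76)/2, i.e. u ≈ 0.3589 or u ≈ -8.3589.

u = -8.3589 or u = -3 or u = 0.3589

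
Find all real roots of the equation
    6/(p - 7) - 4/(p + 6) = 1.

p = -8.9043 or p = 11.9043

Multiply both sides by (p - 7)(p + 6):
6(p + 6) - 4(p - 7) = (p - 7)(p + 6).
Expand and collect terms: p² - 3p - 106 = 0.
By the quadratic formula, p = (3 ± √433) / 2, so p ≈ 11.9043 or p ≈ -8.9043.
Neither value makes a denominator zero (p ≠ 7, p ≠ -6), so both are valid.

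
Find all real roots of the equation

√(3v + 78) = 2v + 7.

v = 1

Square both sides: 3v + 78 = (2v + 7)².
Expand and rearrange: 4v² + 25v - 29 = 0.
Solving gives v = 1 or v = -7.25.
Check each candidate in the original equation:
  v = 1: √(81) = 9, while 2v + 7 = 9 — valid.
  v = -7.25: √(56.25) = 7.5, while 2v + 7 = -7.5 — extraneous.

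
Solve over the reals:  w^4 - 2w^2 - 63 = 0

w = -3 or w = 3

Let u = w^2. The equation becomes u^2 - 2u - 63 = 0.
Factor: (u - 9)(u + 7) = 0, so u = 9 or u = -7.
w^2 = 9 gives w = +/-3.
w^2 = -7 < 0 has no real solution.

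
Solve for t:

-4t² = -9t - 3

Rearrange to standard form: -4t² + 9t + 3 = 0.
Discriminant: (9)² − 4·(-4)·3 = 129.
Quadratic formula: t = (-9 ± √129) / (-8).
So t = 9/8 - √(129)/8 ≈ -0.2947 or t = 9/8 + √(129)/8 ≈ 2.5447.

t = -0.2947 or t = 2.5447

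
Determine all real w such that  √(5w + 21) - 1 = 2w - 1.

Isolate the radical: √(5w + 21) = 2w.
Square both sides: 5w + 21 = (2w)².
Expand and rearrange: 4w² - 5w - 21 = 0.
Solving gives w = 3 or w = -1.75.
Check each candidate in the original equation:
  w = 3: √(36) = 6, while 2w = 6 — valid.
  w = -1.75: √(12.25) = 3.5, while 2w = -3.5 — extraneous.

w = 3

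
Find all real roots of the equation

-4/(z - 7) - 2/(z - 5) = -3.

Multiply both sides by (z - 7)(z - 5):
-4(z - 5) - 2(z - 7) = -3(z - 7)(z - 5).
Expand and collect terms: -3z^2 + 42z - 139 = 0.
By the quadratic formula, z = (-42 +/- sqrt(96)) / -6, so z ~= 5.367 or z ~= 8.633.
Neither value makes a denominator zero (z != 7, z != 5), so both are valid.

z = 5.367 or z = 8.633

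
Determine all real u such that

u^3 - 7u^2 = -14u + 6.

u = 0.5858 or u = 3 or u = 3.4142

Rearrange: u^3 - 7u^2 + 14u - 6 = 0.
Possible rational roots are divisors of -6. Testing u = 3 gives 0, so (u - 3) is a factor.
Divide: u^3 - 7u^2 + 14u - 6 = (u - 3)(u^2 - 4u + 2).
Apply the quadratic formula to u^2 - 4u + 2 = 0: u = (4 +/- sqrt(8))/2, i.e. u ~= 3.4142 or u ~= 0.5858.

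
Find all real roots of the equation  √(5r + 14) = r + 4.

r = -2 or r = -1

Square both sides: 5r + 14 = (r + 4)².
Expand and rearrange: r² + 3r + 2 = 0.
Solving gives r = -1 or r = -2.
Check each candidate in the original equation:
  r = -1: √(9) = 3, while r + 4 = 3 — valid.
  r = -2: √(4) = 2, while r + 4 = 2 — valid.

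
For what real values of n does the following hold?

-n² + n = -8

n = -2.3723 or n = 3.3723

Rearrange to standard form: -n² + n + 8 = 0.
Discriminant: (1)² − 4·(-1)·8 = 33.
Quadratic formula: n = (-1 ± √33) / (-2).
So n = 1/2 - √(33)/2 ≈ -2.3723 or n = 1/2 + √(33)/2 ≈ 3.3723.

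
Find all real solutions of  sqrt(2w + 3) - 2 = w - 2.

Isolate the radical: sqrt(2w + 3) = w.
Square both sides: 2w + 3 = (w)^2.
Expand and rearrange: w^2 - 2w - 3 = 0.
Solving gives w = 3 or w = -1.
Check each candidate in the original equation:
  w = 3: sqrt(9) = 3, while w = 3 — valid.
  w = -1: sqrt(1) = 1, while w = -1 — extraneous.

w = 3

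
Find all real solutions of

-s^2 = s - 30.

Bring every term to one side: -s^2 - s + 30 = 0.
Factor: -1(s - 5)(s + 6) = 0.
So s = 5 or s = -6.

s = -6 or s = 5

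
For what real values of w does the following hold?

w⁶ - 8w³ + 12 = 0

w = 1.2599 or w = 1.8171

Let u = w³. The equation becomes u² - 8u + 12 = 0.
Factor: (u - 2)(u - 6) = 0, so u = 2 or u = 6.
w³ = 2 gives w = ∛(2) ≈ 1.2599.
w³ = 6 gives w = ∛(6) ≈ 1.8171.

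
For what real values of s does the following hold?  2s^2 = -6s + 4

Rearrange to standard form: 2s^2 + 6s - 4 = 0.
Discriminant: (6)^2 - 4*2*(-4) = 68.
Quadratic formula: s = (-6 +/- sqrt(68)) / 4.
So s = -3/2 + sqrt(17)/2 ~= 0.5616 or s = -sqrt(17)/2 - 3/2 ~= -3.5616.

s = -3.5616 or s = 0.5616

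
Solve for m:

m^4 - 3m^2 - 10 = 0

m = -2.2361 or m = 2.2361

Let u = m^2. The equation becomes u^2 - 3u - 10 = 0.
Factor: (u - 5)(u + 2) = 0, so u = 5 or u = -2.
m^2 = 5 gives m = +/-sqrt(5) ~= +/-2.2361.
m^2 = -2 < 0 has no real solution.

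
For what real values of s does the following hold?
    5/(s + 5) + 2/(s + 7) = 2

Multiply both sides by (s + 5)(s + 7):
5(s + 7) + 2(s + 5) = 2(s + 5)(s + 7).
Expand and collect terms: 2s² + 17s + 25 = 0.
By the quadratic formula, s = (-17 ± √89) / 4, so s ≈ -1.8915 or s ≈ -6.6085.
Neither value makes a denominator zero (s ≠ -5, s ≠ -7), so both are valid.

s = -6.6085 or s = -1.8915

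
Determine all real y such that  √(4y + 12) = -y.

y = -2

Square both sides: 4y + 12 = (-y)².
Expand and rearrange: y² - 4y - 12 = 0.
Solving gives y = 6 or y = -2.
Check each candidate in the original equation:
  y = 6: √(36) = 6, while -y = -6 — extraneous.
  y = -2: √(4) = 2, while -y = 2 — valid.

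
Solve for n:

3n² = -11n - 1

Rearrange to standard form: 3n² + 11n + 1 = 0.
Discriminant: (11)² − 4·3·1 = 109.
Quadratic formula: n = (-11 ± √109) / 6.
So n = -11/6 + √(109)/6 ≈ -0.0933 or n = -11/6 - √(109)/6 ≈ -3.5734.

n = -3.5734 or n = -0.0933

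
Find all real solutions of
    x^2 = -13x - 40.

x = -8 or x = -5

Bring every term to one side: x^2 + 13x + 40 = 0.
Factor: (x + 8)(x + 5) = 0.
So x = -8 or x = -5.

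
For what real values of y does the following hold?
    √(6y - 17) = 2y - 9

y = 7

Square both sides: 6y - 17 = (2y - 9)².
Expand and rearrange: 4y² - 42y + 98 = 0.
Solving gives y = 7 or y = 3.5.
Check each candidate in the original equation:
  y = 7: √(25) = 5, while 2y - 9 = 5 — valid.
  y = 3.5: √(4) = 2, while 2y - 9 = -2 — extraneous.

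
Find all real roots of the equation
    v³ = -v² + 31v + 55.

Rearrange: v³ + v² - 31v - 55 = 0.
Possible rational roots are divisors of -55. Testing v = -5 gives 0, so (v + 5) is a factor.
Divide: v³ + v² - 31v - 55 = (v + 5)(v² - 4v - 11).
Apply the quadratic formula to v² - 4v - 11 = 0: v = (4 ± √60)/2, i.e. v ≈ 5.873 or v ≈ -1.873.

v = -5 or v = -1.873 or v = 5.873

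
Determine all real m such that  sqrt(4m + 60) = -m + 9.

Square both sides: 4m + 60 = (-m + 9)^2.
Expand and rearrange: m^2 - 22m + 21 = 0.
Solving gives m = 21 or m = 1.
Check each candidate in the original equation:
  m = 21: sqrt(144) = 12, while -m + 9 = -12 — extraneous.
  m = 1: sqrt(64) = 8, while -m + 9 = 8 — valid.

m = 1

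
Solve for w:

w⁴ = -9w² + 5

w = -0.7245 or w = 0.7245

Let u = w². The equation becomes u² + 9u - 5 = 0.
By the quadratic formula, u = -9/2 + √(101)/2 or u = -√(101)/2 - 9/2.
w² = -9/2 + √(101)/2 gives w = ±√(-9/2 + √(101)/2) ≈ ±0.7245.
w² = -√(101)/2 - 9/2 < 0 has no real solution.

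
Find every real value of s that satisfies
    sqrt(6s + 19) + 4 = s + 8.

Isolate the radical: sqrt(6s + 19) = s + 4.
Square both sides: 6s + 19 = (s + 4)^2.
Expand and rearrange: s^2 + 2s - 3 = 0.
Solving gives s = 1 or s = -3.
Check each candidate in the original equation:
  s = 1: sqrt(25) = 5, while s + 4 = 5 — valid.
  s = -3: sqrt(1) = 1, while s + 4 = 1 — valid.

s = -3 or s = 1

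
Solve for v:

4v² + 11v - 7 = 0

Discriminant: (11)² − 4·4·(-7) = 233.
Quadratic formula: v = (-11 ± √233) / 8.
So v = -11/8 + √(233)/8 ≈ 0.533 or v = -√(233)/8 - 11/8 ≈ -3.283.

v = -3.283 or v = 0.533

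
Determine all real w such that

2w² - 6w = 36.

w = -3 or w = 6

Bring every term to one side: 2w² - 6w - 36 = 0.
Factor: 2(w - 6)(w + 3) = 0.
So w = 6 or w = -3.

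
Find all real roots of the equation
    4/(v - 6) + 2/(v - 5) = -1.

Multiply both sides by (v - 6)(v - 5):
4(v - 5) + 2(v - 6) = -(v - 6)(v - 5).
Expand and collect terms: -v^2 + 5v + 2 = 0.
By the quadratic formula, v = (-5 +/- sqrt(33)) / -2, so v ~= -0.3723 or v ~= 5.3723.
Neither value makes a denominator zero (v != 6, v != 5), so both are valid.

v = -0.3723 or v = 5.3723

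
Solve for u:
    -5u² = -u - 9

u = -1.2454 or u = 1.4454

Rearrange to standard form: -5u² + u + 9 = 0.
Discriminant: (1)² − 4·(-5)·9 = 181.
Quadratic formula: u = (-1 ± √181) / (-10).
So u = 1/10 - √(181)/10 ≈ -1.2454 or u = 1/10 + √(181)/10 ≈ 1.4454.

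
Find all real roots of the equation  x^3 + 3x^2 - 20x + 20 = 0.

Possible rational roots are divisors of 20. Testing x = 2 gives 0, so (x - 2) is a factor.
Divide: x^3 + 3x^2 - 20x + 20 = (x - 2)(x^2 + 5x - 10).
Apply the quadratic formula to x^2 + 5x - 10 = 0: x = (-5 +/- sqrt(65))/2, i.e. x ~= 1.5311 or x ~= -6.5311.

x = -6.5311 or x = 1.5311 or x = 2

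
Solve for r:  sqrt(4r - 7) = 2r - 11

Square both sides: 4r - 7 = (2r - 11)^2.
Expand and rearrange: 4r^2 - 48r + 128 = 0.
Solving gives r = 8 or r = 4.
Check each candidate in the original equation:
  r = 8: sqrt(25) = 5, while 2r - 11 = 5 — valid.
  r = 4: sqrt(9) = 3, while 2r - 11 = -3 — extraneous.

r = 8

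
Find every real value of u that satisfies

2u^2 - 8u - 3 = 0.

Discriminant: (-8)^2 - 4*2*(-3) = 88.
Quadratic formula: u = (8 +/- sqrt(88)) / 4.
So u = 2 + sqrt(22)/2 ~= 4.3452 or u = 2 - sqrt(22)/2 ~= -0.3452.

u = -0.3452 or u = 4.3452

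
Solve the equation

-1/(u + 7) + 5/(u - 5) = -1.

Multiply both sides by (u + 7)(u - 5):
-(u - 5) + 5(u + 7) = -(u + 7)(u - 5).
Expand and collect terms: -u^2 - 6u - 5 = 0.
Factor or apply the quadratic formula: u = -5 or u = -1.
Neither value makes a denominator zero (u != -7, u != 5), so both are valid.

u = -5 or u = -1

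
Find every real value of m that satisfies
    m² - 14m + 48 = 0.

Factor: (m - 6)(m - 8) = 0.
So m = 6 or m = 8.

m = 6 or m = 8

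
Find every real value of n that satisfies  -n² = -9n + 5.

n = 0.5949 or n = 8.4051

Rearrange to standard form: -n² + 9n - 5 = 0.
Discriminant: (9)² − 4·(-1)·(-5) = 61.
Quadratic formula: n = (-9 ± √61) / (-2).
So n = 9/2 - √(61)/2 ≈ 0.5949 or n = √(61)/2 + 9/2 ≈ 8.4051.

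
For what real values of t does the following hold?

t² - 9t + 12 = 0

Discriminant: (-9)² − 4·1·12 = 33.
Quadratic formula: t = (9 ± √33) / 2.
So t = √(33)/2 + 9/2 ≈ 7.3723 or t = 9/2 - √(33)/2 ≈ 1.6277.

t = 1.6277 or t = 7.3723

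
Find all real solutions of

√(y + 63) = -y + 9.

y = 1

Square both sides: y + 63 = (-y + 9)².
Expand and rearrange: y² - 19y + 18 = 0.
Solving gives y = 18 or y = 1.
Check each candidate in the original equation:
  y = 18: √(81) = 9, while -y + 9 = -9 — extraneous.
  y = 1: √(64) = 8, while -y + 9 = 8 — valid.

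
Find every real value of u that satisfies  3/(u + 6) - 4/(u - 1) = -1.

Multiply both sides by (u + 6)(u - 1):
3(u - 1) - 4(u + 6) = -(u + 6)(u - 1).
Expand and collect terms: -u^2 - 4u + 33 = 0.
By the quadratic formula, u = (4 +/- sqrt(148)) / -2, so u ~= -8.0828 or u ~= 4.0828.
Neither value makes a denominator zero (u != -6, u != 1), so both are valid.

u = -8.0828 or u = 4.0828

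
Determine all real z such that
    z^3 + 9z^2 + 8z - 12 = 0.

z = -7.772 or z = -2 or z = 0.772

Possible rational roots are divisors of -12. Testing z = -2 gives 0, so (z + 2) is a factor.
Divide: z^3 + 9z^2 + 8z - 12 = (z + 2)(z^2 + 7z - 6).
Apply the quadratic formula to z^2 + 7z - 6 = 0: z = (-7 +/- sqrt(73))/2, i.e. z ~= 0.772 or z ~= -7.772.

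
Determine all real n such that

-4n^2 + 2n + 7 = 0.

Discriminant: (2)^2 - 4*(-4)*7 = 116.
Quadratic formula: n = (-2 +/- sqrt(116)) / (-8).
So n = 1/4 - sqrt(29)/4 ~= -1.0963 or n = 1/4 + sqrt(29)/4 ~= 1.5963.

n = -1.0963 or n = 1.5963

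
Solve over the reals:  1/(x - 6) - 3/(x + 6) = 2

x = -7.4462 or x = 6.4462

Multiply both sides by (x - 6)(x + 6):
(x + 6) - 3(x - 6) = 2(x - 6)(x + 6).
Expand and collect terms: 2x^2 + 2x - 96 = 0.
By the quadratic formula, x = (-2 +/- sqrt(772)) / 4, so x ~= 6.4462 or x ~= -7.4462.
Neither value makes a denominator zero (x != 6, x != -6), so both are valid.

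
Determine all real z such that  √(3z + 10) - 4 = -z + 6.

Isolate the radical: √(3z + 10) = -z + 10.
Square both sides: 3z + 10 = (-z + 10)².
Expand and rearrange: z² - 23z + 90 = 0.
Solving gives z = 18 or z = 5.
Check each candidate in the original equation:
  z = 18: √(64) = 8, while -z + 10 = -8 — extraneous.
  z = 5: √(25) = 5, while -z + 10 = 5 — valid.

z = 5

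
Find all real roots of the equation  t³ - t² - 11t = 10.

Rearrange: t³ - t² - 11t - 10 = 0.
Possible rational roots are divisors of -10. Testing t = -2 gives 0, so (t + 2) is a factor.
Divide: t³ - t² - 11t - 10 = (t + 2)(t² - 3t - 5).
Apply the quadratic formula to t² - 3t - 5 = 0: t = (3 ± √29)/2, i.e. t ≈ 4.1926 or t ≈ -1.1926.

t = -2 or t = -1.1926 or t = 4.1926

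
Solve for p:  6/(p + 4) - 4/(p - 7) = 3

p = -1.6348 or p = 5.3014

Multiply both sides by (p + 4)(p - 7):
6(p - 7) - 4(p + 4) = 3(p + 4)(p - 7).
Expand and collect terms: 3p² - 11p - 26 = 0.
By the quadratic formula, p = (11 ± √433) / 6, so p ≈ 5.3014 or p ≈ -1.6348.
Neither value makes a denominator zero (p ≠ -4, p ≠ 7), so both are valid.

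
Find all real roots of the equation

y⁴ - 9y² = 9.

y = -3.1477 or y = 3.1477

Let u = y². The equation becomes u² - 9u - 9 = 0.
By the quadratic formula, u = 9/2 + 3·√(13)/2 or u = 9/2 - 3·√(13)/2.
y² = 9/2 + 3·√(13)/2 gives y = ±√(9/2 + 3·√(13)/2) ≈ ±3.1477.
y² = 9/2 - 3·√(13)/2 < 0 has no real solution.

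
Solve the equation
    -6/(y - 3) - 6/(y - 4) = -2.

y = 3.4586 or y = 9.5414

Multiply both sides by (y - 3)(y - 4):
-6(y - 4) - 6(y - 3) = -2(y - 3)(y - 4).
Expand and collect terms: -2y² + 26y - 66 = 0.
By the quadratic formula, y = (-26 ± √148) / -4, so y ≈ 3.4586 or y ≈ 9.5414.
Neither value makes a denominator zero (y ≠ 3, y ≠ 4), so both are valid.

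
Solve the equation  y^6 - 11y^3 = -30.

y = 1.71 or y = 1.8171

Let u = y^3. The equation becomes u^2 - 11u + 30 = 0.
Factor: (u - 5)(u - 6) = 0, so u = 5 or u = 6.
y^3 = 5 gives y = (5)^(1/3) ~= 1.71.
y^3 = 6 gives y = (6)^(1/3) ~= 1.8171.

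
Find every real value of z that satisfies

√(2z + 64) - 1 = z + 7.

Isolate the radical: √(2z + 64) = z + 8.
Square both sides: 2z + 64 = (z + 8)².
Expand and rearrange: z² + 14z = 0.
Solving gives z = 0 or z = -14.
Check each candidate in the original equation:
  z = 0: √(64) = 8, while z + 8 = 8 — valid.
  z = -14: √(36) = 6, while z + 8 = -6 — extraneous.

z = 0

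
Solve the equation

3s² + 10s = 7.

s = -3.9274 or s = 0.5941

Rearrange to standard form: 3s² + 10s - 7 = 0.
Discriminant: (10)² − 4·3·(-7) = 184.
Quadratic formula: s = (-10 ± √184) / 6.
So s = -5/3 + √(46)/3 ≈ 0.5941 or s = -√(46)/3 - 5/3 ≈ -3.9274.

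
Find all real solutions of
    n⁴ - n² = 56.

Let u = n². The equation becomes u² - u - 56 = 0.
Factor: (u - 8)(u + 7) = 0, so u = 8 or u = -7.
n² = 8 gives n = ±2·√(2) ≈ ±2.8284.
n² = -7 < 0 has no real solution.

n = -2.8284 or n = 2.8284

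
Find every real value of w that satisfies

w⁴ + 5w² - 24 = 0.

w = -1.7321 or w = 1.7321

Let u = w². The equation becomes u² + 5u - 24 = 0.
Factor: (u + 8)(u - 3) = 0, so u = -8 or u = 3.
w² = -8 < 0 has no real solution.
w² = 3 gives w = ±√(3) ≈ ±1.7321.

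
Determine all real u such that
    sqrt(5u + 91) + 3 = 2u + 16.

Isolate the radical: sqrt(5u + 91) = 2u + 13.
Square both sides: 5u + 91 = (2u + 13)^2.
Expand and rearrange: 4u^2 + 47u + 78 = 0.
Solving gives u = -2 or u = -9.75.
Check each candidate in the original equation:
  u = -2: sqrt(81) = 9, while 2u + 13 = 9 — valid.
  u = -9.75: sqrt(42.25) = 6.5, while 2u + 13 = -6.5 — extraneous.

u = -2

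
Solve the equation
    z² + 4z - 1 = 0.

z = -4.2361 or z = 0.2361

Discriminant: (4)² − 4·1·(-1) = 20.
Quadratic formula: z = (-4 ± √20) / 2.
So z = -2 + √(5) ≈ 0.2361 or z = -√(5) - 2 ≈ -4.2361.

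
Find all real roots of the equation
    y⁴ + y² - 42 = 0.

Let u = y². The equation becomes u² + u - 42 = 0.
Factor: (u - 6)(u + 7) = 0, so u = 6 or u = -7.
y² = 6 gives y = ±√(6) ≈ ±2.4495.
y² = -7 < 0 has no real solution.

y = -2.4495 or y = 2.4495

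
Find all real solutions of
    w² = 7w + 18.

w = -2 or w = 9

Bring every term to one side: w² - 7w - 18 = 0.
Factor: (w + 2)(w - 9) = 0.
So w = -2 or w = 9.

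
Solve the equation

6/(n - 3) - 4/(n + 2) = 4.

n = -2.7944 or n = 4.2944

Multiply both sides by (n - 3)(n + 2):
6(n + 2) - 4(n - 3) = 4(n - 3)(n + 2).
Expand and collect terms: 4n² - 6n - 48 = 0.
By the quadratic formula, n = (6 ± √804) / 8, so n ≈ 4.2944 or n ≈ -2.7944.
Neither value makes a denominator zero (n ≠ 3, n ≠ -2), so both are valid.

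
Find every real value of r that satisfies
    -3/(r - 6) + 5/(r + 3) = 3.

Multiply both sides by (r - 6)(r + 3):
-3(r + 3) + 5(r - 6) = 3(r - 6)(r + 3).
Expand and collect terms: 3r² - 11r - 15 = 0.
By the quadratic formula, r = (11 ± √301) / 6, so r ≈ 4.7249 or r ≈ -1.0582.
Neither value makes a denominator zero (r ≠ 6, r ≠ -3), so both are valid.

r = -1.0582 or r = 4.7249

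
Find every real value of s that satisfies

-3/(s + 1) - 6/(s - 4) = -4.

Multiply both sides by (s + 1)(s - 4):
-3(s - 4) - 6(s + 1) = -4(s + 1)(s - 4).
Expand and collect terms: -4s² + 21s + 10 = 0.
By the quadratic formula, s = (-21 ± √601) / -8, so s ≈ -0.4394 or s ≈ 5.6894.
Neither value makes a denominator zero (s ≠ -1, s ≠ 4), so both are valid.

s = -0.4394 or s = 5.6894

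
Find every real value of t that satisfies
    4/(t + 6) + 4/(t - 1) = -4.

Multiply both sides by (t + 6)(t - 1):
4(t - 1) + 4(t + 6) = -4(t + 6)(t - 1).
Expand and collect terms: -4t^2 - 28t + 4 = 0.
By the quadratic formula, t = (28 +/- sqrt(848)) / -8, so t ~= -7.1401 or t ~= 0.1401.
Neither value makes a denominator zero (t != -6, t != 1), so both are valid.

t = -7.1401 or t = 0.1401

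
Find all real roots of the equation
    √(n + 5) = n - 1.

n = 4

Square both sides: n + 5 = (n - 1)².
Expand and rearrange: n² - 3n - 4 = 0.
Solving gives n = 4 or n = -1.
Check each candidate in the original equation:
  n = 4: √(9) = 3, while n - 1 = 3 — valid.
  n = -1: √(4) = 2, while n - 1 = -2 — extraneous.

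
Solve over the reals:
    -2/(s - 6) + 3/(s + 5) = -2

Multiply both sides by (s - 6)(s + 5):
-2(s + 5) + 3(s - 6) = -2(s - 6)(s + 5).
Expand and collect terms: -2s^2 + s + 88 = 0.
By the quadratic formula, s = (-1 +/- sqrt(705)) / -4, so s ~= -6.388 or s ~= 6.888.
Neither value makes a denominator zero (s != 6, s != -5), so both are valid.

s = -6.388 or s = 6.888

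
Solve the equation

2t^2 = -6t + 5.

Rearrange to standard form: 2t^2 + 6t - 5 = 0.
Discriminant: (6)^2 - 4*2*(-5) = 76.
Quadratic formula: t = (-6 +/- sqrt(76)) / 4.
So t = -3/2 + sqrt(19)/2 ~= 0.6794 or t = -sqrt(19)/2 - 3/2 ~= -3.6794.

t = -3.6794 or t = 0.6794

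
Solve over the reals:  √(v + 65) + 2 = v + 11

v = -1

Isolate the radical: √(v + 65) = v + 9.
Square both sides: v + 65 = (v + 9)².
Expand and rearrange: v² + 17v + 16 = 0.
Solving gives v = -1 or v = -16.
Check each candidate in the original equation:
  v = -1: √(64) = 8, while v + 9 = 8 — valid.
  v = -16: √(49) = 7, while v + 9 = -7 — extraneous.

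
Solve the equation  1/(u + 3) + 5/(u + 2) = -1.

Multiply both sides by (u + 3)(u + 2):
(u + 2) + 5(u + 3) = -(u + 3)(u + 2).
Expand and collect terms: -u² - 11u - 23 = 0.
By the quadratic formula, u = (11 ± √29) / -2, so u ≈ -8.1926 or u ≈ -2.8074.
Neither value makes a denominator zero (u ≠ -3, u ≠ -2), so both are valid.

u = -8.1926 or u = -2.8074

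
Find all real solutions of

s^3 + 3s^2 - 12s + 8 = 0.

Possible rational roots are divisors of 8. Testing s = 1 gives 0, so (s - 1) is a factor.
Divide: s^3 + 3s^2 - 12s + 8 = (s - 1)(s^2 + 4s - 8).
Apply the quadratic formula to s^2 + 4s - 8 = 0: s = (-4 +/- sqrt(48))/2, i.e. s ~= 1.4641 or s ~= -5.4641.

s = -5.4641 or s = 1 or s = 1.4641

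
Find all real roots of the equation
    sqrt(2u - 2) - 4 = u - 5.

u = 1 or u = 3

Isolate the radical: sqrt(2u - 2) = u - 1.
Square both sides: 2u - 2 = (u - 1)^2.
Expand and rearrange: u^2 - 4u + 3 = 0.
Solving gives u = 3 or u = 1.
Check each candidate in the original equation:
  u = 3: sqrt(4) = 2, while u - 1 = 2 — valid.
  u = 1: sqrt(0) = 0, while u - 1 = 0 — valid.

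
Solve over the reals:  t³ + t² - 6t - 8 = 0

Possible rational roots are divisors of -8. Testing t = -2 gives 0, so (t + 2) is a factor.
Divide: t³ + t² - 6t - 8 = (t + 2)(t² - t - 4).
Apply the quadratic formula to t² - t - 4 = 0: t = (1 ± √17)/2, i.e. t ≈ 2.5616 or t ≈ -1.5616.

t = -2 or t = -1.5616 or t = 2.5616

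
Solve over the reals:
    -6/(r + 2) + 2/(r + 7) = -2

r = -7.6533 or r = 0.6533

Multiply both sides by (r + 2)(r + 7):
-6(r + 7) + 2(r + 2) = -2(r + 2)(r + 7).
Expand and collect terms: -2r² - 14r + 10 = 0.
By the quadratic formula, r = (14 ± √276) / -4, so r ≈ -7.6533 or r ≈ 0.6533.
Neither value makes a denominator zero (r ≠ -2, r ≠ -7), so both are valid.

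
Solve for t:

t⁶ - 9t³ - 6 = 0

Let u = t³. The equation becomes u² - 9u - 6 = 0.
By the quadratic formula, u = 9/2 + √(105)/2 or u = 9/2 - √(105)/2.
t³ = 9/2 + √(105)/2 gives t = ∛(9/2 + √(105)/2) ≈ 2.127.
t³ = 9/2 - √(105)/2 gives t = -∛(-9/2 + √(105)/2) ≈ -0.8543.

t = -0.8543 or t = 2.127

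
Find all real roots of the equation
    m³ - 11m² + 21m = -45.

Rearrange: m³ - 11m² + 21m + 45 = 0.
Possible rational roots are divisors of 45. Testing m = 5 gives 0, so (m - 5) is a factor.
Divide: m³ - 11m² + 21m + 45 = (m - 5)(m² - 6m - 9).
Apply the quadratic formula to m² - 6m - 9 = 0: m = (6 ± √72)/2, i.e. m ≈ 7.2426 or m ≈ -1.2426.

m = -1.2426 or m = 5 or m = 7.2426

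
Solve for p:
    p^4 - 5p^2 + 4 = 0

p = -2 or p = -1 or p = 1 or p = 2

Let u = p^2. The equation becomes u^2 - 5u + 4 = 0.
Factor: (u - 1)(u - 4) = 0, so u = 1 or u = 4.
p^2 = 1 gives p = +/-1.
p^2 = 4 gives p = +/-2.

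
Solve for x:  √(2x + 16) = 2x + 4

x = 0

Square both sides: 2x + 16 = (2x + 4)².
Expand and rearrange: 4x² + 14x = 0.
Solving gives x = 0 or x = -3.5.
Check each candidate in the original equation:
  x = 0: √(16) = 4, while 2x + 4 = 4 — valid.
  x = -3.5: √(9) = 3, while 2x + 4 = -3 — extraneous.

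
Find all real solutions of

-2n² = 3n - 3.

Rearrange to standard form: -2n² - 3n + 3 = 0.
Discriminant: (-3)² − 4·(-2)·3 = 33.
Quadratic formula: n = (3 ± √33) / (-4).
So n = -√(33)/4 - 3/4 ≈ -2.1861 or n = -3/4 + √(33)/4 ≈ 0.6861.

n = -2.1861 or n = 0.6861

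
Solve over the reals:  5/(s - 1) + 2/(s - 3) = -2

Multiply both sides by (s - 1)(s - 3):
5(s - 3) + 2(s - 1) = -2(s - 1)(s - 3).
Expand and collect terms: -2s² + s + 11 = 0.
By the quadratic formula, s = (-1 ± √89) / -4, so s ≈ -2.1085 or s ≈ 2.6085.
Neither value makes a denominator zero (s ≠ 1, s ≠ 3), so both are valid.

s = -2.1085 or s = 2.6085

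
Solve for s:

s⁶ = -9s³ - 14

s = -1.9129 or s = -1.2599

Let u = s³. The equation becomes u² + 9u + 14 = 0.
Factor: (u + 7)(u + 2) = 0, so u = -7 or u = -2.
s³ = -7 gives s = -∛(7) ≈ -1.9129.
s³ = -2 gives s = -∛(2) ≈ -1.2599.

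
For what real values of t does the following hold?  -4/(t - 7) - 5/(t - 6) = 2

t = 1.8915 or t = 6.6085

Multiply both sides by (t - 7)(t - 6):
-4(t - 6) - 5(t - 7) = 2(t - 7)(t - 6).
Expand and collect terms: 2t² - 17t + 25 = 0.
By the quadratic formula, t = (17 ± √89) / 4, so t ≈ 6.6085 or t ≈ 1.8915.
Neither value makes a denominator zero (t ≠ 7, t ≠ 6), so both are valid.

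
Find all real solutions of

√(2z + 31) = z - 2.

Square both sides: 2z + 31 = (z - 2)².
Expand and rearrange: z² - 6z - 27 = 0.
Solving gives z = 9 or z = -3.
Check each candidate in the original equation:
  z = 9: √(49) = 7, while z - 2 = 7 — valid.
  z = -3: √(25) = 5, while z - 2 = -5 — extraneous.

z = 9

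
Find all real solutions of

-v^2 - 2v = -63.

v = -9 or v = 7

Bring every term to one side: -v^2 - 2v + 63 = 0.
Factor: -1(v - 7)(v + 9) = 0.
So v = 7 or v = -9.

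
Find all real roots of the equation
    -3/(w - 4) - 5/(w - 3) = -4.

w = 3.5 or w = 5.5

Multiply both sides by (w - 4)(w - 3):
-3(w - 3) - 5(w - 4) = -4(w - 4)(w - 3).
Expand and collect terms: -4w² + 36w - 77 = 0.
Factor or apply the quadratic formula: w = 3.5 or w = 5.5.
Neither value makes a denominator zero (w ≠ 4, w ≠ 3), so both are valid.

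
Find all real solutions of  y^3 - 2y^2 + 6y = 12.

Rearrange: y^3 - 2y^2 + 6y - 12 = 0.
Possible rational roots are divisors of -12. Testing y = 2 gives 0, so (y - 2) is a factor.
Divide: y^3 - 2y^2 + 6y - 12 = (y - 2)(y^2 + 6).
The quadratic y^2 + 6 has discriminant -24 < 0, so no further real roots.

y = 2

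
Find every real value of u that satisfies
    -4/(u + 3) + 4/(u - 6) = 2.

u = -4.6847 or u = 7.6847

Multiply both sides by (u + 3)(u - 6):
-4(u - 6) + 4(u + 3) = 2(u + 3)(u - 6).
Expand and collect terms: 2u^2 - 6u - 72 = 0.
By the quadratic formula, u = (6 +/- sqrt(612)) / 4, so u ~= 7.6847 or u ~= -4.6847.
Neither value makes a denominator zero (u != -3, u != 6), so both are valid.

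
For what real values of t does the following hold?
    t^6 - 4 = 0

Let u = t^3. The equation becomes u^2 - 4 = 0.
Factor: (u + 2)(u - 2) = 0, so u = -2 or u = 2.
t^3 = -2 gives t = -(2)^(1/3) ~= -1.2599.
t^3 = 2 gives t = (2)^(1/3) ~= 1.2599.

t = -1.2599 or t = 1.2599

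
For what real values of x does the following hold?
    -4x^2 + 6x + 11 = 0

x = -1.07 or x = 2.57

Discriminant: (6)^2 - 4*(-4)*11 = 212.
Quadratic formula: x = (-6 +/- sqrt(212)) / (-8).
So x = 3/4 - sqrt(53)/4 ~= -1.07 or x = 3/4 + sqrt(53)/4 ~= 2.57.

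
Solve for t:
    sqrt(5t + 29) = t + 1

Square both sides: 5t + 29 = (t + 1)^2.
Expand and rearrange: t^2 - 3t - 28 = 0.
Solving gives t = 7 or t = -4.
Check each candidate in the original equation:
  t = 7: sqrt(64) = 8, while t + 1 = 8 — valid.
  t = -4: sqrt(9) = 3, while t + 1 = -3 — extraneous.

t = 7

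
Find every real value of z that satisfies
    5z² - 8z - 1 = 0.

z = -0.1165 or z = 1.7165

Discriminant: (-8)² − 4·5·(-1) = 84.
Quadratic formula: z = (8 ± √84) / 10.
So z = 4/5 + √(21)/5 ≈ 1.7165 or z = 4/5 - √(21)/5 ≈ -0.1165.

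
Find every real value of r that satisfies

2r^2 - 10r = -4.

Rearrange to standard form: 2r^2 - 10r + 4 = 0.
Discriminant: (-10)^2 - 4*2*4 = 68.
Quadratic formula: r = (10 +/- sqrt(68)) / 4.
So r = sqrt(17)/2 + 5/2 ~= 4.5616 or r = 5/2 - sqrt(17)/2 ~= 0.4384.

r = 0.4384 or r = 4.5616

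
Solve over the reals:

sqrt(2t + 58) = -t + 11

t = 3

Square both sides: 2t + 58 = (-t + 11)^2.
Expand and rearrange: t^2 - 24t + 63 = 0.
Solving gives t = 21 or t = 3.
Check each candidate in the original equation:
  t = 21: sqrt(100) = 10, while -t + 11 = -10 — extraneous.
  t = 3: sqrt(64) = 8, while -t + 11 = 8 — valid.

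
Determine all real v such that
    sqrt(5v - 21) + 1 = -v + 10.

v = 6

Isolate the radical: sqrt(5v - 21) = -v + 9.
Square both sides: 5v - 21 = (-v + 9)^2.
Expand and rearrange: v^2 - 23v + 102 = 0.
Solving gives v = 17 or v = 6.
Check each candidate in the original equation:
  v = 17: sqrt(64) = 8, while -v + 9 = -8 — extraneous.
  v = 6: sqrt(9) = 3, while -v + 9 = 3 — valid.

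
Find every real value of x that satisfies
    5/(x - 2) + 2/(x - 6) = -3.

Multiply both sides by (x - 2)(x - 6):
5(x - 6) + 2(x - 2) = -3(x - 2)(x - 6).
Expand and collect terms: -3x^2 + 17x - 2 = 0.
By the quadratic formula, x = (-17 +/- sqrt(265)) / -6, so x ~= 0.1202 or x ~= 5.5465.
Neither value makes a denominator zero (x != 2, x != 6), so both are valid.

x = 0.1202 or x = 5.5465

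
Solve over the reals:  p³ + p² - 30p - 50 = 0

p = -5 or p = -1.7417 or p = 5.7417

Possible rational roots are divisors of -50. Testing p = -5 gives 0, so (p + 5) is a factor.
Divide: p³ + p² - 30p - 50 = (p + 5)(p² - 4p - 10).
Apply the quadratic formula to p² - 4p - 10 = 0: p = (4 ± √56)/2, i.e. p ≈ 5.7417 or p ≈ -1.7417.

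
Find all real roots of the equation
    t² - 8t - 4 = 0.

Discriminant: (-8)² − 4·1·(-4) = 80.
Quadratic formula: t = (8 ± √80) / 2.
So t = 4 + 2·√(5) ≈ 8.4721 or t = 4 - 2·√(5) ≈ -0.4721.

t = -0.4721 or t = 8.4721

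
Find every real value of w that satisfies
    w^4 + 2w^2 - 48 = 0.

Let u = w^2. The equation becomes u^2 + 2u - 48 = 0.
Factor: (u - 6)(u + 8) = 0, so u = 6 or u = -8.
w^2 = 6 gives w = +/-sqrt(6) ~= +/-2.4495.
w^2 = -8 < 0 has no real solution.

w = -2.4495 or w = 2.4495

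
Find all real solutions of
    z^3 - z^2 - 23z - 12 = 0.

Possible rational roots are divisors of -12. Testing z = -4 gives 0, so (z + 4) is a factor.
Divide: z^3 - z^2 - 23z - 12 = (z + 4)(z^2 - 5z - 3).
Apply the quadratic formula to z^2 - 5z - 3 = 0: z = (5 +/- sqrt(37))/2, i.e. z ~= 5.5414 or z ~= -0.5414.

z = -4 or z = -0.5414 or z = 5.5414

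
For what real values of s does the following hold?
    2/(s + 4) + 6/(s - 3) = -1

s = -8.2749 or s = -0.7251

Multiply both sides by (s + 4)(s - 3):
2(s - 3) + 6(s + 4) = -(s + 4)(s - 3).
Expand and collect terms: -s² - 9s - 6 = 0.
By the quadratic formula, s = (9 ± √57) / -2, so s ≈ -8.2749 or s ≈ -0.7251.
Neither value makes a denominator zero (s ≠ -4, s ≠ 3), so both are valid.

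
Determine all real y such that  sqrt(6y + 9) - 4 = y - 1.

Isolate the radical: sqrt(6y + 9) = y + 3.
Square both sides: 6y + 9 = (y + 3)^2.
Expand and rearrange: y^2 = 0.
This gives the repeated root y = 0.
Check in the original equation:
  y = 0: sqrt(9) = 3, while y + 3 = 3 — valid.

y = 0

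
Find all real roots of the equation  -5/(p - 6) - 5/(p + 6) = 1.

p = -12.8102 or p = 2.8102

Multiply both sides by (p - 6)(p + 6):
-5(p + 6) - 5(p - 6) = (p - 6)(p + 6).
Expand and collect terms: p² + 10p - 36 = 0.
By the quadratic formula, p = (-10 ± √244) / 2, so p ≈ 2.8102 or p ≈ -12.8102.
Neither value makes a denominator zero (p ≠ 6, p ≠ -6), so both are valid.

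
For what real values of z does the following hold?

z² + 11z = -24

Bring every term to one side: z² + 11z + 24 = 0.
Factor: (z + 3)(z + 8) = 0.
So z = -3 or z = -8.

z = -8 or z = -3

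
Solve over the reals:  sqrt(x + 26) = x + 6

Square both sides: x + 26 = (x + 6)^2.
Expand and rearrange: x^2 + 11x + 10 = 0.
Solving gives x = -1 or x = -10.
Check each candidate in the original equation:
  x = -1: sqrt(25) = 5, while x + 6 = 5 — valid.
  x = -10: sqrt(16) = 4, while x + 6 = -4 — extraneous.

x = -1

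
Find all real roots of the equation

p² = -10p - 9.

Bring every term to one side: p² + 10p + 9 = 0.
Factor: (p + 9)(p + 1) = 0.
So p = -9 or p = -1.

p = -9 or p = -1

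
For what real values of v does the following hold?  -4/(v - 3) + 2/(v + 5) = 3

Multiply both sides by (v - 3)(v + 5):
-4(v + 5) + 2(v - 3) = 3(v - 3)(v + 5).
Expand and collect terms: 3v² + 8v - 19 = 0.
By the quadratic formula, v = (-8 ± √292) / 6, so v ≈ 1.5147 or v ≈ -4.1813.
Neither value makes a denominator zero (v ≠ 3, v ≠ -5), so both are valid.

v = -4.1813 or v = 1.5147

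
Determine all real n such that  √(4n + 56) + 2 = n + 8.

Isolate the radical: √(4n + 56) = n + 6.
Square both sides: 4n + 56 = (n + 6)².
Expand and rearrange: n² + 8n - 20 = 0.
Solving gives n = 2 or n = -10.
Check each candidate in the original equation:
  n = 2: √(64) = 8, while n + 6 = 8 — valid.
  n = -10: √(16) = 4, while n + 6 = -4 — extraneous.

n = 2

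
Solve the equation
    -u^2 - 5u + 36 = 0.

Factor: -1(u - 4)(u + 9) = 0.
So u = 4 or u = -9.

u = -9 or u = 4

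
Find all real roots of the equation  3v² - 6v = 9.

v = -1 or v = 3

Bring every term to one side: 3v² - 6v - 9 = 0.
Factor: 3(v - 3)(v + 1) = 0.
So v = 3 or v = -1.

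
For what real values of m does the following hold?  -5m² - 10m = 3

m = -1.6325 or m = -0.3675

Rearrange to standard form: -5m² - 10m - 3 = 0.
Discriminant: (-10)² − 4·(-5)·(-3) = 40.
Quadratic formula: m = (10 ± √40) / (-10).
So m = -1 - √(10)/5 ≈ -1.6325 or m = -1 + √(10)/5 ≈ -0.3675.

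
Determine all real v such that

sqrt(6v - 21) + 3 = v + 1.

v = 5

Isolate the radical: sqrt(6v - 21) = v - 2.
Square both sides: 6v - 21 = (v - 2)^2.
Expand and rearrange: v^2 - 10v + 25 = 0.
This gives the repeated root v = 5.
Check in the original equation:
  v = 5: sqrt(9) = 3, while v - 2 = 3 — valid.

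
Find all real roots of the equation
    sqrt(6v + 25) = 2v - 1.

Square both sides: 6v + 25 = (2v - 1)^2.
Expand and rearrange: 4v^2 - 10v - 24 = 0.
Solving gives v = 4 or v = -1.5.
Check each candidate in the original equation:
  v = 4: sqrt(49) = 7, while 2v - 1 = 7 — valid.
  v = -1.5: sqrt(16) = 4, while 2v - 1 = -4 — extraneous.

v = 4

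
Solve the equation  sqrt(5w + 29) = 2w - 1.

w = 4

Square both sides: 5w + 29 = (2w - 1)^2.
Expand and rearrange: 4w^2 - 9w - 28 = 0.
Solving gives w = 4 or w = -1.75.
Check each candidate in the original equation:
  w = 4: sqrt(49) = 7, while 2w - 1 = 7 — valid.
  w = -1.75: sqrt(20.25) = 4.5, while 2w - 1 = -4.5 — extraneous.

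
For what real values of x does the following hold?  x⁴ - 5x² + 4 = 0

x = -2 or x = -1 or x = 1 or x = 2

Let u = x². The equation becomes u² - 5u + 4 = 0.
Factor: (u - 4)(u - 1) = 0, so u = 4 or u = 1.
x² = 4 gives x = ±2.
x² = 1 gives x = ±1.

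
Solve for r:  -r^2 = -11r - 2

r = -0.1789 or r = 11.1789

Rearrange to standard form: -r^2 + 11r + 2 = 0.
Discriminant: (11)^2 - 4*(-1)*2 = 129.
Quadratic formula: r = (-11 +/- sqrt(129)) / (-2).
So r = 11/2 - sqrt(129)/2 ~= -0.1789 or r = 11/2 + sqrt(129)/2 ~= 11.1789.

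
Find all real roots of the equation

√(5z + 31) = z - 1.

Square both sides: 5z + 31 = (z - 1)².
Expand and rearrange: z² - 7z - 30 = 0.
Solving gives z = 10 or z = -3.
Check each candidate in the original equation:
  z = 10: √(81) = 9, while z - 1 = 9 — valid.
  z = -3: √(16) = 4, while z - 1 = -4 — extraneous.

z = 10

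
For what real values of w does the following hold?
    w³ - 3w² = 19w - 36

Rearrange: w³ - 3w² - 19w + 36 = 0.
Possible rational roots are divisors of 36. Testing w = -4 gives 0, so (w + 4) is a factor.
Divide: w³ - 3w² - 19w + 36 = (w + 4)(w² - 7w + 9).
Apply the quadratic formula to w² - 7w + 9 = 0: w = (7 ± √13)/2, i.e. w ≈ 5.3028 or w ≈ 1.6972.

w = -4 or w = 1.6972 or w = 5.3028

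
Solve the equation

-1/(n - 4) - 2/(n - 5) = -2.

Multiply both sides by (n - 4)(n - 5):
-(n - 5) - 2(n - 4) = -2(n - 4)(n - 5).
Expand and collect terms: -2n^2 + 21n - 53 = 0.
By the quadratic formula, n = (-21 +/- sqrt(17)) / -4, so n ~= 4.2192 or n ~= 6.2808.
Neither value makes a denominator zero (n != 4, n != 5), so both are valid.

n = 4.2192 or n = 6.2808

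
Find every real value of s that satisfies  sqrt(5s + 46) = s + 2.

s = 7

Square both sides: 5s + 46 = (s + 2)^2.
Expand and rearrange: s^2 - s - 42 = 0.
Solving gives s = 7 or s = -6.
Check each candidate in the original equation:
  s = 7: sqrt(81) = 9, while s + 2 = 9 — valid.
  s = -6: sqrt(16) = 4, while s + 2 = -4 — extraneous.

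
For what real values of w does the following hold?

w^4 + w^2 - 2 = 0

Let u = w^2. The equation becomes u^2 + u - 2 = 0.
Factor: (u - 1)(u + 2) = 0, so u = 1 or u = -2.
w^2 = 1 gives w = +/-1.
w^2 = -2 < 0 has no real solution.

w = -1 or w = 1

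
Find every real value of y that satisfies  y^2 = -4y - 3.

y = -3 or y = -1

Bring every term to one side: y^2 + 4y + 3 = 0.
Factor: (y + 1)(y + 3) = 0.
So y = -1 or y = -3.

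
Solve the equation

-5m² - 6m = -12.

Rearrange to standard form: -5m² - 6m + 12 = 0.
Discriminant: (-6)² − 4·(-5)·12 = 276.
Quadratic formula: m = (6 ± √276) / (-10).
So m = -√(69)/5 - 3/5 ≈ -2.2613 or m = -3/5 + √(69)/5 ≈ 1.0613.

m = -2.2613 or m = 1.0613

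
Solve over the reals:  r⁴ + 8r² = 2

r = -0.4926 or r = 0.4926

Let u = r². The equation becomes u² + 8u - 2 = 0.
By the quadratic formula, u = -4 + 3·√(2) or u = -3·√(2) - 4.
r² = -4 + 3·√(2) gives r = ±√(-4 + 3·√(2)) ≈ ±0.4926.
r² = -3·√(2) - 4 < 0 has no real solution.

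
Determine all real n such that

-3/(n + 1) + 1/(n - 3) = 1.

n = -3.6056 or n = 3.6056

Multiply both sides by (n + 1)(n - 3):
-3(n - 3) + (n + 1) = (n + 1)(n - 3).
Expand and collect terms: n² - 13 = 0.
By the quadratic formula, n = (0 ± √52) / 2, so n ≈ 3.6056 or n ≈ -3.6056.
Neither value makes a denominator zero (n ≠ -1, n ≠ 3), so both are valid.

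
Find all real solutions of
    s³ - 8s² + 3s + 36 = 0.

s = -1.772 or s = 3 or s = 6.772

Possible rational roots are divisors of 36. Testing s = 3 gives 0, so (s - 3) is a factor.
Divide: s³ - 8s² + 3s + 36 = (s - 3)(s² - 5s - 12).
Apply the quadratic formula to s² - 5s - 12 = 0: s = (5 ± √73)/2, i.e. s ≈ 6.772 or s ≈ -1.772.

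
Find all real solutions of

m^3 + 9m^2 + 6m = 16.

Rearrange: m^3 + 9m^2 + 6m - 16 = 0.
Possible rational roots are divisors of -16. Testing m = -2 gives 0, so (m + 2) is a factor.
Divide: m^3 + 9m^2 + 6m - 16 = (m + 2)(m^2 + 7m - 8).
Factor the quadratic: m = 1 or m = -8.

m = -8 or m = -2 or m = 1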